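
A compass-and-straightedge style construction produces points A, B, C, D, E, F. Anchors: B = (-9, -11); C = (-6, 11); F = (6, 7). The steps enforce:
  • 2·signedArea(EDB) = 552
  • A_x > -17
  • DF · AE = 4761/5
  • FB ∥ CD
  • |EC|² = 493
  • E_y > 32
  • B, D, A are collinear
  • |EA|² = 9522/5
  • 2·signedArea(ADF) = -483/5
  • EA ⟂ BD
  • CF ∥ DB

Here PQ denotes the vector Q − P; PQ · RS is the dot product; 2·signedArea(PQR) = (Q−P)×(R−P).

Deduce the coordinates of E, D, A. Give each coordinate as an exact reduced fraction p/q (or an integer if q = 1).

A = (-84/5, -42/5)
D = (-21, -7)
E = (-3, 33)

1. D_x = -21  [CF ∥ DB ∩ FB ∥ CD]
2. D_y = -7  [CF ∥ DB ∩ FB ∥ CD]
   → D = (-21, -7)
3. A_x = -84/5  [B, D, A are collinear ∩ 2·signedArea(ADF) = -483/5]
4. A_y = -42/5  [B, D, A are collinear ∩ 2·signedArea(ADF) = -483/5]
   → A = (-84/5, -42/5)
5. E_x = -3  [2·signedArea(EDB) = 552 ∩ EA ⟂ BD]
6. E_y = 33  [2·signedArea(EDB) = 552 ∩ EA ⟂ BD]
   → E = (-3, 33)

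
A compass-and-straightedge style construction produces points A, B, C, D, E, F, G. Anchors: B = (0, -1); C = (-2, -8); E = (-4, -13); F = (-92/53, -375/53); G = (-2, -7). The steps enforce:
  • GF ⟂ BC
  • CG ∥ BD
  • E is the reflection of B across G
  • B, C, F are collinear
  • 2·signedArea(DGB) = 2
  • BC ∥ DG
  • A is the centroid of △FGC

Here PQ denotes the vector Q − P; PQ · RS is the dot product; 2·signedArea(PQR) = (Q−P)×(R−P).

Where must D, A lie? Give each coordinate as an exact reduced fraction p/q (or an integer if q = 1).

A = (-304/159, -390/53)
D = (0, 0)

1. D_x = 0  [BC ∥ DG ∩ CG ∥ BD]
2. D_y = 0  [BC ∥ DG ∩ CG ∥ BD]
   → D = (0, 0)
3. A_x = -304/159  [A is the centroid of △FGC]
4. A_y = -390/53  [A is the centroid of △FGC]
   → A = (-304/159, -390/53)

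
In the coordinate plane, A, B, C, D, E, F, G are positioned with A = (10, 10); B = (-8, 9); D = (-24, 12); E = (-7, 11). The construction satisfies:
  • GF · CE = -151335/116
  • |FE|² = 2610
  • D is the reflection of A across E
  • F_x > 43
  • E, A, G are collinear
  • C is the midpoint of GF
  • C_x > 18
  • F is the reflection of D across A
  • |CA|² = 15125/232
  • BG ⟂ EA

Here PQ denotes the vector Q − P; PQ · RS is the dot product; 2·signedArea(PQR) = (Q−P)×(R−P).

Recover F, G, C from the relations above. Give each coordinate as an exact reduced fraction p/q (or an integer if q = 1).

C = (2095/116, 1105/116)
F = (44, 8)
G = (-457/58, 641/58)

1. F_x = 44  [F is the reflection of D across A]
2. F_y = 8  [F is the reflection of D across A]
   → F = (44, 8)
3. G_x = -457/58  [E, A, G are collinear ∩ BG ⟂ EA]
4. G_y = 641/58  [E, A, G are collinear ∩ BG ⟂ EA]
   → G = (-457/58, 641/58)
5. C_x = 2095/116  [C is the midpoint of GF]
6. C_y = 1105/116  [C is the midpoint of GF]
   → C = (2095/116, 1105/116)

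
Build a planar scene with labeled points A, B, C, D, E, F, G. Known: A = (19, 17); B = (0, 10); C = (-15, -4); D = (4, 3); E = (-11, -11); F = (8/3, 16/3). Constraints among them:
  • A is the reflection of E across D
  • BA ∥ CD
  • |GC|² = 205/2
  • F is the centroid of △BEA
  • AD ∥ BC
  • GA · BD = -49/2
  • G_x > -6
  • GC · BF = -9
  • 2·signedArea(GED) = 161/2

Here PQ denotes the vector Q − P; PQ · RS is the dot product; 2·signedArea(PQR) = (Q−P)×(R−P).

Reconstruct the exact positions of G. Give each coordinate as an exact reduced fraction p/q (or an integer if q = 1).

1. G_x = -11/2  [GC · BF = -9 ∩ 2·signedArea(GED) = 161/2]
2. G_y = -1/2  [GC · BF = -9 ∩ 2·signedArea(GED) = 161/2]
   → G = (-11/2, -1/2)

G = (-11/2, -1/2)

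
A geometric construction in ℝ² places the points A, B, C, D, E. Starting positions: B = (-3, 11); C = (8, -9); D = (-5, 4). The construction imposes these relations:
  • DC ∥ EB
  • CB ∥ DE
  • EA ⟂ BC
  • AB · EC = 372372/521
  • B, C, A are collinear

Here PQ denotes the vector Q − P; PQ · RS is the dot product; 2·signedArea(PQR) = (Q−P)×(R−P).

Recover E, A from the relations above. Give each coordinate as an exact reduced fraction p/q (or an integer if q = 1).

1. E_x = -16  [DC ∥ EB ∩ CB ∥ DE]
2. E_y = 24  [DC ∥ EB ∩ CB ∥ DE]
   → E = (-16, 24)
3. A_x = -5996/521  [B, C, A are collinear ∩ EA ⟂ BC]
4. A_y = 13791/521  [B, C, A are collinear ∩ EA ⟂ BC]
   → A = (-5996/521, 13791/521)

A = (-5996/521, 13791/521)
E = (-16, 24)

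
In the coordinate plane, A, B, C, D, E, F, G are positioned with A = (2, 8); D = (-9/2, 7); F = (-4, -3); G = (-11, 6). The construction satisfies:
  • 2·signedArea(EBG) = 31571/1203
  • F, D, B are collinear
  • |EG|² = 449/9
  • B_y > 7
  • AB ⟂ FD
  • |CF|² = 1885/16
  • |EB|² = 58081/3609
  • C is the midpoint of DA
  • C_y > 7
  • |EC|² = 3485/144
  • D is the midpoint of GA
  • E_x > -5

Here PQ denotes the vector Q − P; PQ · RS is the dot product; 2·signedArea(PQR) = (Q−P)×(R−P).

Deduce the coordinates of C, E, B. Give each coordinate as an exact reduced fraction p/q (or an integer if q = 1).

B = (-1818/401, 3077/401)
C = (-5/4, 15/2)
E = (-13/3, 11/3)

1. C_x = -5/4  [C is the midpoint of DA]
2. C_y = 15/2  [C is the midpoint of DA]
   → C = (-5/4, 15/2)
3. B_x = -1818/401  [F, D, B are collinear ∩ AB ⟂ FD]
4. B_y = 3077/401  [F, D, B are collinear ∩ AB ⟂ FD]
   → B = (-1818/401, 3077/401)
5. E_x = -13/3  [line 671/401·x + -2593/401·y + 37246/1203 = 0 ∩ |EG|² = 449/9]
6. E_y = 11/3  [line 671/401·x + -2593/401·y + 37246/1203 = 0 ∩ |EG|² = 449/9]
   → E = (-13/3, 11/3)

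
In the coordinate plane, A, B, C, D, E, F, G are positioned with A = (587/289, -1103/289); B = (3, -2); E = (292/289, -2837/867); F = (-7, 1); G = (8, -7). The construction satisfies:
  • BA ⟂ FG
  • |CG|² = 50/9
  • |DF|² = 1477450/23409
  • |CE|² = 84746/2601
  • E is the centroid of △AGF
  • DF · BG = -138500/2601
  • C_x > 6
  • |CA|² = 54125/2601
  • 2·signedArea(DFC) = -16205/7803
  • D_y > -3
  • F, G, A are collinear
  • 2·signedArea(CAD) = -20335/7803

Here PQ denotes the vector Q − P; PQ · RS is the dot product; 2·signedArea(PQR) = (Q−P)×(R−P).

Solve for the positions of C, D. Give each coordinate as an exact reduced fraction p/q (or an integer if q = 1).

C = (19/3, -16/3)
D = (298/2601, -2198/867)

1. D_x = 298/2601  [line -5·x + 5·y + 34460/2601 = 0 ∩ |DF|² = 1477450/23409]
2. D_y = -2198/867  [line -5·x + 5·y + 34460/2601 = 0 ∩ |DF|² = 1477450/23409]
   → D = (298/2601, -2198/867)
3. C_x = 19/3  [2·signedArea(CAD) = -20335/7803 ∩ 2·signedArea(DFC) = -16205/7803]
4. C_y = -16/3  [2·signedArea(CAD) = -20335/7803 ∩ 2·signedArea(DFC) = -16205/7803]
   → C = (19/3, -16/3)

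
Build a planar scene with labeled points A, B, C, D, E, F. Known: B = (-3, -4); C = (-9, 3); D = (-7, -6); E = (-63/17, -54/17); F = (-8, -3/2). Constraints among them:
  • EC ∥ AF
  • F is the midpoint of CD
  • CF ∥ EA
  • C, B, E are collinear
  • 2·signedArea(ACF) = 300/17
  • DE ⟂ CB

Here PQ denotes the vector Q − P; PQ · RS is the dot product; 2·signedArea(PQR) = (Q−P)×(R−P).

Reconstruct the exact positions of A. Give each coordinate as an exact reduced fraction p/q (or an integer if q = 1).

A = (-46/17, -261/34)

1. A_x = -46/17  [EC ∥ AF ∩ CF ∥ EA]
2. A_y = -261/34  [EC ∥ AF ∩ CF ∥ EA]
   → A = (-46/17, -261/34)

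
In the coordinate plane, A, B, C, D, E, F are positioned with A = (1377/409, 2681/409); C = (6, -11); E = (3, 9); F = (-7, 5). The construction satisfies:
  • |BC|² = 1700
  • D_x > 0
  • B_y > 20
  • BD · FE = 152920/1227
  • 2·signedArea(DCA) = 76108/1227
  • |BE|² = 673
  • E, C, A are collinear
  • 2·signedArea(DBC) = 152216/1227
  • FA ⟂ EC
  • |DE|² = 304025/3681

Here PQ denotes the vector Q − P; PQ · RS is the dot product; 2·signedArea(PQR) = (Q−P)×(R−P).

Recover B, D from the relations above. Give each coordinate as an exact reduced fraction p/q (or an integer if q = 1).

B = (-20, 21)
D = (968/1227, 227/1227)

1. D_x = 968/1227  [line -7180/409·x + -1077/409·y + 17591/1227 = 0 ∩ |DE|² = 304025/3681]
2. D_y = 227/1227  [line -7180/409·x + -1077/409·y + 17591/1227 = 0 ∩ |DE|² = 304025/3681]
   → D = (968/1227, 227/1227)
3. B_x = -20  [BD · FE = 152920/1227 ∩ 2·signedArea(DBC) = 152216/1227]
4. B_y = 21  [BD · FE = 152920/1227 ∩ 2·signedArea(DBC) = 152216/1227]
   → B = (-20, 21)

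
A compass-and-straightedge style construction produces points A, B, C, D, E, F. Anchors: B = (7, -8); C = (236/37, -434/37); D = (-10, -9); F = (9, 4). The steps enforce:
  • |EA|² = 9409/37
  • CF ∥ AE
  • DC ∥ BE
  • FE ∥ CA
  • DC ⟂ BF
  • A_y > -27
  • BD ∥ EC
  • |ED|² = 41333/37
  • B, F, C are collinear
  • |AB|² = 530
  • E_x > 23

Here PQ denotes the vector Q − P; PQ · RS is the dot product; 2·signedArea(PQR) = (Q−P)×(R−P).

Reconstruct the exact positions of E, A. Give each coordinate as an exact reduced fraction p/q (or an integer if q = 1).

1. E_x = 865/37  [BD ∥ EC ∩ DC ∥ BE]
2. E_y = -397/37  [BD ∥ EC ∩ DC ∥ BE]
   → E = (865/37, -397/37)
3. A_x = 768/37  [CF ∥ AE ∩ FE ∥ CA]
4. A_y = -979/37  [CF ∥ AE ∩ FE ∥ CA]
   → A = (768/37, -979/37)

A = (768/37, -979/37)
E = (865/37, -397/37)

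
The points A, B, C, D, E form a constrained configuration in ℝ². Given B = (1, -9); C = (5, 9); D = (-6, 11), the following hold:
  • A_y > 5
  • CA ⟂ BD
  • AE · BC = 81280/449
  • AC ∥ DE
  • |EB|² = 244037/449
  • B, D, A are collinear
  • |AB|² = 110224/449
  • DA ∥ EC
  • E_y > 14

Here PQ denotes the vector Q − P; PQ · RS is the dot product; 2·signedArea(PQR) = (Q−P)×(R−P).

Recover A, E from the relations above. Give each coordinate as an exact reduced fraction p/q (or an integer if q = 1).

1. A_x = -1875/449  [B, D, A are collinear ∩ CA ⟂ BD]
2. A_y = 2599/449  [B, D, A are collinear ∩ CA ⟂ BD]
   → A = (-1875/449, 2599/449)
3. E_x = 1426/449  [DA ∥ EC ∩ AC ∥ DE]
4. E_y = 6381/449  [DA ∥ EC ∩ AC ∥ DE]
   → E = (1426/449, 6381/449)

A = (-1875/449, 2599/449)
E = (1426/449, 6381/449)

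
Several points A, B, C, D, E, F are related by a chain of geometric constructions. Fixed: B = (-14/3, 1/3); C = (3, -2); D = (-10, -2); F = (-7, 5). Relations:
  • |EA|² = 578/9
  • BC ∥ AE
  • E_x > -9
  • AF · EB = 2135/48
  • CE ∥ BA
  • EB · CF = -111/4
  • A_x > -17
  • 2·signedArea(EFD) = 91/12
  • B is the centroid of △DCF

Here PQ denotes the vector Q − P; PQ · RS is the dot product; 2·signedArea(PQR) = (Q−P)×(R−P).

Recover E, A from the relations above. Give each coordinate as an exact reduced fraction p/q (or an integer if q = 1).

A = (-49/3, 11/12)
E = (-26/3, -17/12)

1. E_x = -26/3  [EB · CF = -111/4 ∩ 2·signedArea(EFD) = 91/12]
2. E_y = -17/12  [EB · CF = -111/4 ∩ 2·signedArea(EFD) = 91/12]
   → E = (-26/3, -17/12)
3. A_x = -49/3  [BC ∥ AE ∩ CE ∥ BA]
4. A_y = 11/12  [BC ∥ AE ∩ CE ∥ BA]
   → A = (-49/3, 11/12)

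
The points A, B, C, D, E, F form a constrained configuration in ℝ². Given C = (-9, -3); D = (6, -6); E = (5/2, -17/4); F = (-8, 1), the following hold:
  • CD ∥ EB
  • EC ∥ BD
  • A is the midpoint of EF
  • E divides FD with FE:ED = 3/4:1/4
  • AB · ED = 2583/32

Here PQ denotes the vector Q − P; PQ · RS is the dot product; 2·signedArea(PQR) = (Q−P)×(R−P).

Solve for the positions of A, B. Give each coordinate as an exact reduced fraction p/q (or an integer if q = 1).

1. A_x = -11/4  [A is the midpoint of EF]
2. A_y = -13/8  [A is the midpoint of EF]
   → A = (-11/4, -13/8)
3. B_x = 35/2  [EC ∥ BD ∩ CD ∥ EB]
4. B_y = -29/4  [EC ∥ BD ∩ CD ∥ EB]
   → B = (35/2, -29/4)

A = (-11/4, -13/8)
B = (35/2, -29/4)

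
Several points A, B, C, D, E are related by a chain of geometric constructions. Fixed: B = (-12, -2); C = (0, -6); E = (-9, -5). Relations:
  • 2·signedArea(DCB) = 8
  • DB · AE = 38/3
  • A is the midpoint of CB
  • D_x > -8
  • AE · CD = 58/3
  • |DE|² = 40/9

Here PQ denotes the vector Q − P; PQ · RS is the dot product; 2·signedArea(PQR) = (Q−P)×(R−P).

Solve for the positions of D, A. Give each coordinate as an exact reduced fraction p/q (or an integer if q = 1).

A = (-6, -4)
D = (-7, -13/3)

1. D_x = -7  [line -4·x + -12·y + -80 = 0 ∩ |DE|² = 40/9]
2. D_y = -13/3  [line -4·x + -12·y + -80 = 0 ∩ |DE|² = 40/9]
   → D = (-7, -13/3)
3. A_x = -6  [DB · AE = 38/3 ∩ A is the midpoint of CB]
4. A_y = -4  [DB · AE = 38/3 ∩ A is the midpoint of CB]
   → A = (-6, -4)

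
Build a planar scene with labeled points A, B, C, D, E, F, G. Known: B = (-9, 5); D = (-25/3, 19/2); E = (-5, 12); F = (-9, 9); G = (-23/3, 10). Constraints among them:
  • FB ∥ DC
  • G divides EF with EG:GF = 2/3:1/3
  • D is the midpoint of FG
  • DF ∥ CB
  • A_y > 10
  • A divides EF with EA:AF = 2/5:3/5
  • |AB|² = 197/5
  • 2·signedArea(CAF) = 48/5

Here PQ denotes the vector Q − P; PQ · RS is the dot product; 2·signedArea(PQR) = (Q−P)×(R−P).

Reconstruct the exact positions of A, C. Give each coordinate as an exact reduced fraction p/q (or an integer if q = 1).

A = (-33/5, 54/5)
C = (-25/3, 11/2)

1. A_x = -33/5  [A divides EF with EA:AF = 2/5:3/5]
2. A_y = 54/5  [A divides EF with EA:AF = 2/5:3/5]
   → A = (-33/5, 54/5)
3. C_x = -25/3  [DF ∥ CB ∩ FB ∥ DC]
4. C_y = 11/2  [DF ∥ CB ∩ FB ∥ DC]
   → C = (-25/3, 11/2)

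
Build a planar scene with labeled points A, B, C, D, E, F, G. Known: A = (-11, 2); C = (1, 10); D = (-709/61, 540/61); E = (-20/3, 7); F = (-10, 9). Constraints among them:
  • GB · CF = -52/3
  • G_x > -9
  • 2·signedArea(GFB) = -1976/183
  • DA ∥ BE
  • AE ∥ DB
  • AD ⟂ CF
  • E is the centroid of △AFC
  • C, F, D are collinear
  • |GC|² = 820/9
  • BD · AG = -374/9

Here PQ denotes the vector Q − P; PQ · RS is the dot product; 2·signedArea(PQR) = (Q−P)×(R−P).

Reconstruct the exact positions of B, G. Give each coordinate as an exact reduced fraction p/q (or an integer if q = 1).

B = (-1334/183, 845/61)
G = (-25/3, 8)

1. B_x = -1334/183  [DA ∥ BE ∩ AE ∥ DB]
2. B_y = 845/61  [DA ∥ BE ∩ AE ∥ DB]
   → B = (-1334/183, 845/61)
3. G_x = -25/3  [GB · CF = -52/3 ∩ BD · AG = -374/9]
4. G_y = 8  [GB · CF = -52/3 ∩ BD · AG = -374/9]
   → G = (-25/3, 8)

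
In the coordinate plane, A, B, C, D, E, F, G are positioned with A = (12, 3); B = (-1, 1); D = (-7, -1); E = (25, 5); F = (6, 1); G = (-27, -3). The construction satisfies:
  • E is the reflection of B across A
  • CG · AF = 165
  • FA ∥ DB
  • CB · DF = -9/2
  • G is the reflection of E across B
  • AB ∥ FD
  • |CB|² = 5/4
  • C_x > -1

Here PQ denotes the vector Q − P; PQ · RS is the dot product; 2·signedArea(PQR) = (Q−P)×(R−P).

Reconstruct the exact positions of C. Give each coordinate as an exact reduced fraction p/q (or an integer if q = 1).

1. C_x = -1/2  [CB · DF = -9/2 ∩ CG · AF = 165]
2. C_y = 0  [CB · DF = -9/2 ∩ CG · AF = 165]
   → C = (-1/2, 0)

C = (-1/2, 0)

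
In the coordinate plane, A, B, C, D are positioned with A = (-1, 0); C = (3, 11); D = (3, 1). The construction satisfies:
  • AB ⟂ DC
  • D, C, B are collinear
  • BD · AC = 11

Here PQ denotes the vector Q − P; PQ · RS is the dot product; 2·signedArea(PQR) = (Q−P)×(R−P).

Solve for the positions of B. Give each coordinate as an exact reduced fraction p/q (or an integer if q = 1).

1. B_x = 3  [D, C, B are collinear ∩ AB ⟂ DC]
2. B_y = 0  [D, C, B are collinear ∩ AB ⟂ DC]
   → B = (3, 0)

B = (3, 0)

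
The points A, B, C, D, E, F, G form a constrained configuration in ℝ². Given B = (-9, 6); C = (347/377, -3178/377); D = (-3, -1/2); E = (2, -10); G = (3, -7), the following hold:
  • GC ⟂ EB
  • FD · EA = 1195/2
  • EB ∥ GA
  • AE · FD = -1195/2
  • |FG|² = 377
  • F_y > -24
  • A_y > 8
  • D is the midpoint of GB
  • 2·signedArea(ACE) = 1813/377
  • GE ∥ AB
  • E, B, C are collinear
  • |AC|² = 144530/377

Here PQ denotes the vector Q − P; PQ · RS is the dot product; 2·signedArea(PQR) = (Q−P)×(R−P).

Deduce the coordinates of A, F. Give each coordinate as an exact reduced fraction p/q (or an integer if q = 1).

A = (-8, 9)
F = (14, -23)

1. A_x = -8  [GE ∥ AB ∩ EB ∥ GA]
2. A_y = 9  [GE ∥ AB ∩ EB ∥ GA]
   → A = (-8, 9)
3. F_x = 14  [line 10·x + -19·y + -577 = 0 ∩ |FG|² = 377]
4. F_y = -23  [line 10·x + -19·y + -577 = 0 ∩ |FG|² = 377]
   → F = (14, -23)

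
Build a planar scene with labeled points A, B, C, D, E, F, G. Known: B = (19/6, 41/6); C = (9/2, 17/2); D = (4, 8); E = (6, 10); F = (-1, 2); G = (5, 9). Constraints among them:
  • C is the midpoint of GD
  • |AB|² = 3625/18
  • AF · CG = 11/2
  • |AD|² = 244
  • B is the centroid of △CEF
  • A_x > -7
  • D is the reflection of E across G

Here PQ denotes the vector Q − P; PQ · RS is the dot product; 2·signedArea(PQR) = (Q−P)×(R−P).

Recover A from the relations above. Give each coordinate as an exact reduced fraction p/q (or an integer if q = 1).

A = (-6, -4)

1. A_x = -6  [line -1/2·x + -1/2·y + -5 = 0 ∩ |AB|² = 3625/18]
2. A_y = -4  [line -1/2·x + -1/2·y + -5 = 0 ∩ |AB|² = 3625/18]
   → A = (-6, -4)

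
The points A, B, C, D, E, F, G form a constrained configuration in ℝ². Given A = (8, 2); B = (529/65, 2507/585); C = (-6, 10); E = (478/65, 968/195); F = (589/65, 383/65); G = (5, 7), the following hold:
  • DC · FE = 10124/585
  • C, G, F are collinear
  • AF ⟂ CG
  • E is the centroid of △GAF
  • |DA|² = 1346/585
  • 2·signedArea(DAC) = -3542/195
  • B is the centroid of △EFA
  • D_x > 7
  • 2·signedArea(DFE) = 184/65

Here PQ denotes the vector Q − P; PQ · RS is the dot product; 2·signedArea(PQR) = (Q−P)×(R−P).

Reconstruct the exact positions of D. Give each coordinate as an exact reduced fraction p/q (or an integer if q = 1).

1. D_x = 499/65  [2·signedArea(DFE) = 184/65 ∩ 2·signedArea(DAC) = -3542/195]
2. D_y = 679/195  [2·signedArea(DFE) = 184/65 ∩ 2·signedArea(DAC) = -3542/195]
   → D = (499/65, 679/195)

D = (499/65, 679/195)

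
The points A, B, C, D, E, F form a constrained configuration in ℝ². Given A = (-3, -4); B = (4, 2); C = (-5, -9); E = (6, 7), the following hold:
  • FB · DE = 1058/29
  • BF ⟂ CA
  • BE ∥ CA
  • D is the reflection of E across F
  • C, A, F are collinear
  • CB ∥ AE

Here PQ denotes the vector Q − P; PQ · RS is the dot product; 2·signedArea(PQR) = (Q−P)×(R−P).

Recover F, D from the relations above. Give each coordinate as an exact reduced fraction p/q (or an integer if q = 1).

1. F_x = 1/29  [C, A, F are collinear ∩ BF ⟂ CA]
2. F_y = 104/29  [C, A, F are collinear ∩ BF ⟂ CA]
   → F = (1/29, 104/29)
3. D_x = -172/29  [D is the reflection of E across F]
4. D_y = 5/29  [D is the reflection of E across F]
   → D = (-172/29, 5/29)

D = (-172/29, 5/29)
F = (1/29, 104/29)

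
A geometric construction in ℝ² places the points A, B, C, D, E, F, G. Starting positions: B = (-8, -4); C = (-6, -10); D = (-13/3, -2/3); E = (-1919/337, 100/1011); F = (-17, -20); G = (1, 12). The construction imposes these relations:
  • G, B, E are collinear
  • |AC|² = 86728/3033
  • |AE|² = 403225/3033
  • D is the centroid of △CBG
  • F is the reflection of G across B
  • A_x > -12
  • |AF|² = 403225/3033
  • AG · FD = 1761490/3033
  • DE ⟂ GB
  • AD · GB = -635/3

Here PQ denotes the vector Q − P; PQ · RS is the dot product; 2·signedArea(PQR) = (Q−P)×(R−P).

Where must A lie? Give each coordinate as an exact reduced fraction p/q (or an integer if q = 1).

1. A_x = -3824/337  [AD · GB = -635/3 ∩ AG · FD = 1761490/3033]
2. A_y = -10060/1011  [AD · GB = -635/3 ∩ AG · FD = 1761490/3033]
   → A = (-3824/337, -10060/1011)

A = (-3824/337, -10060/1011)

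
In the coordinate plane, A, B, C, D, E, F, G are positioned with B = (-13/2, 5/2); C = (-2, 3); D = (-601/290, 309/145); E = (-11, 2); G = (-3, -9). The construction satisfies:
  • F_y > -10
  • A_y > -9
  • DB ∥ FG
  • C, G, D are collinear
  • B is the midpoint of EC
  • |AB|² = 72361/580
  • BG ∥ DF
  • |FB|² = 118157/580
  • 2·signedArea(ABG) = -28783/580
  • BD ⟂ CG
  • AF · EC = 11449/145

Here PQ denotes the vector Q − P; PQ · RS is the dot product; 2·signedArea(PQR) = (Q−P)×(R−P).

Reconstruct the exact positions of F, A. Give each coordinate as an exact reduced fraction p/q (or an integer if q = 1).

A = (-1077/145, -2503/290)
F = (207/145, -2717/290)

1. F_x = 207/145  [DB ∥ FG ∩ BG ∥ DF]
2. F_y = -2717/290  [DB ∥ FG ∩ BG ∥ DF]
   → F = (207/145, -2717/290)
3. A_x = -1077/145  [2·signedArea(ABG) = -28783/580 ∩ AF · EC = 11449/145]
4. A_y = -2503/290  [2·signedArea(ABG) = -28783/580 ∩ AF · EC = 11449/145]
   → A = (-1077/145, -2503/290)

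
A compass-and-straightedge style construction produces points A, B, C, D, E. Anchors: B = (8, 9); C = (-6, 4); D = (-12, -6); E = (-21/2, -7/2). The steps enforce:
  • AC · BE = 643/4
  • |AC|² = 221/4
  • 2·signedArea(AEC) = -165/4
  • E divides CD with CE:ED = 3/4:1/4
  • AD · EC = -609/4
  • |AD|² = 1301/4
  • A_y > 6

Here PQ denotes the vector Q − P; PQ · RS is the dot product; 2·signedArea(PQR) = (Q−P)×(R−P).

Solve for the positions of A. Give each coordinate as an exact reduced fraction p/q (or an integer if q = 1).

1. A_x = 1  [2·signedArea(AEC) = -165/4 ∩ AC · BE = 643/4]
2. A_y = 13/2  [2·signedArea(AEC) = -165/4 ∩ AC · BE = 643/4]
   → A = (1, 13/2)

A = (1, 13/2)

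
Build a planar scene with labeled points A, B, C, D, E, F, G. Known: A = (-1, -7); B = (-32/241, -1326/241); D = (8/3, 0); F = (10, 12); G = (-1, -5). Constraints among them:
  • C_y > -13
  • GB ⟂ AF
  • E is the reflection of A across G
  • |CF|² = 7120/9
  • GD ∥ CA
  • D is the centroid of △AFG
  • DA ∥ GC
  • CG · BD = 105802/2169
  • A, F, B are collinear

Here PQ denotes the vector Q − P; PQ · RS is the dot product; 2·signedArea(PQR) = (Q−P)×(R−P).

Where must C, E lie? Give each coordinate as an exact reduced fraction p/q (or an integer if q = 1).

C = (-14/3, -12)
E = (-1, -3)

1. C_x = -14/3  [GD ∥ CA ∩ DA ∥ GC]
2. C_y = -12  [GD ∥ CA ∩ DA ∥ GC]
   → C = (-14/3, -12)
3. E_x = -1  [E is the reflection of A across G]
4. E_y = -3  [E is the reflection of A across G]
   → E = (-1, -3)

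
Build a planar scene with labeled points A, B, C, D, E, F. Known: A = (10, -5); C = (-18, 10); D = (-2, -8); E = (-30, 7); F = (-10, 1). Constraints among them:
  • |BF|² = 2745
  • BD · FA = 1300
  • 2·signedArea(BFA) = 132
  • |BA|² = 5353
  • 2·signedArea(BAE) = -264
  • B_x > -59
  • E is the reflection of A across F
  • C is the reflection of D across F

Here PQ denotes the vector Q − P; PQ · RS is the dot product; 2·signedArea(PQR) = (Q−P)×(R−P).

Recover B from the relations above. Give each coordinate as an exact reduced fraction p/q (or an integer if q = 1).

B = (-58, 22)

1. B_x = -58  [2·signedArea(BFA) = 132 ∩ BD · FA = 1300]
2. B_y = 22  [2·signedArea(BFA) = 132 ∩ BD · FA = 1300]
   → B = (-58, 22)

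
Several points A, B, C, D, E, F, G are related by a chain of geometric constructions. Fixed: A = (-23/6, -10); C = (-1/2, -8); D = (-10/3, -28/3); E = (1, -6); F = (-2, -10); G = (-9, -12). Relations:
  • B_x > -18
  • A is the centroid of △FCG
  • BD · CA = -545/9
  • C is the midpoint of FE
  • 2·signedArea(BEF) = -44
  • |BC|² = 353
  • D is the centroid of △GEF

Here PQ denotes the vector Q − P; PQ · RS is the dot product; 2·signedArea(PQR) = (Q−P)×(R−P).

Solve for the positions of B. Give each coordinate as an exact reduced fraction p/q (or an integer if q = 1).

B = (-35/2, -16)

1. B_x = -35/2  [2·signedArea(BEF) = -44 ∩ BD · CA = -545/9]
2. B_y = -16  [2·signedArea(BEF) = -44 ∩ BD · CA = -545/9]
   → B = (-35/2, -16)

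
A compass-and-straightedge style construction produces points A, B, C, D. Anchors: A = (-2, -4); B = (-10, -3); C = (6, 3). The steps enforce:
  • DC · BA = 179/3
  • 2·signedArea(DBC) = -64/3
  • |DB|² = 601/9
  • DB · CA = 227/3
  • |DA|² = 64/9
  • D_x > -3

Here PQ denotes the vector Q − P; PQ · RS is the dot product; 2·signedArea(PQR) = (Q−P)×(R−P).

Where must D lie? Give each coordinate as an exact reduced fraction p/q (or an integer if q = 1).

D = (-2, -4/3)

1. D_x = -2  [DC · BA = 179/3 ∩ 2·signedArea(DBC) = -64/3]
2. D_y = -4/3  [DC · BA = 179/3 ∩ 2·signedArea(DBC) = -64/3]
   → D = (-2, -4/3)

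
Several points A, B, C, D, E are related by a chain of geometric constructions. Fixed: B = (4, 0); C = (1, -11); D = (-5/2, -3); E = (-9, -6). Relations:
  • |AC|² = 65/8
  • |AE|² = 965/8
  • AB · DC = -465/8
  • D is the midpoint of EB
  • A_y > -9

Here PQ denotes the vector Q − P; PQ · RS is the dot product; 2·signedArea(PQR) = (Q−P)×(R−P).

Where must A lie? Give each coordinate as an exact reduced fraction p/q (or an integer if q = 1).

A = (7/4, -33/4)

1. A_x = 7/4  [line -7/2·x + 8·y + 577/8 = 0 ∩ |AC|² = 65/8]
2. A_y = -33/4  [line -7/2·x + 8·y + 577/8 = 0 ∩ |AC|² = 65/8]
   → A = (7/4, -33/4)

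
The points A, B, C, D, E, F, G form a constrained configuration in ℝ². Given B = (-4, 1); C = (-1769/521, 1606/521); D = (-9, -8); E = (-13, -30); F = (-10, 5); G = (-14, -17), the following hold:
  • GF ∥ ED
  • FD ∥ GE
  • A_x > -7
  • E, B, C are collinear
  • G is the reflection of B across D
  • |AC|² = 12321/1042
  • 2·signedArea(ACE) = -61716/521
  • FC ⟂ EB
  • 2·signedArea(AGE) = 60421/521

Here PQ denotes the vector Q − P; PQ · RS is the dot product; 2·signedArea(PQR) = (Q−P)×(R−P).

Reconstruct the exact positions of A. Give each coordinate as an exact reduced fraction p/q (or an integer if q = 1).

A = (-6979/1042, 4211/1042)

1. A_x = -6979/1042  [2·signedArea(ACE) = -61716/521 ∩ 2·signedArea(AGE) = 60421/521]
2. A_y = 4211/1042  [2·signedArea(ACE) = -61716/521 ∩ 2·signedArea(AGE) = 60421/521]
   → A = (-6979/1042, 4211/1042)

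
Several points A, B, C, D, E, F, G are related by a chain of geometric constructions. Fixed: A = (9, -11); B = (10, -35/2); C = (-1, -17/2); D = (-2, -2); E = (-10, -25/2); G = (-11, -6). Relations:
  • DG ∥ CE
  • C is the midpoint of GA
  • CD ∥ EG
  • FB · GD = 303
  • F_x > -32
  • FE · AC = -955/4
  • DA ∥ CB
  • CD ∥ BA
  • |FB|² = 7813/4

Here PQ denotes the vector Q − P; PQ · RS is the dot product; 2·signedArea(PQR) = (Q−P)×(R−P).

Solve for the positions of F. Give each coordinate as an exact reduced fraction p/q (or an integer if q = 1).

1. F_x = -31  [FB · GD = 303 ∩ FE · AC = -955/4]
2. F_y = -1  [FB · GD = 303 ∩ FE · AC = -955/4]
   → F = (-31, -1)

F = (-31, -1)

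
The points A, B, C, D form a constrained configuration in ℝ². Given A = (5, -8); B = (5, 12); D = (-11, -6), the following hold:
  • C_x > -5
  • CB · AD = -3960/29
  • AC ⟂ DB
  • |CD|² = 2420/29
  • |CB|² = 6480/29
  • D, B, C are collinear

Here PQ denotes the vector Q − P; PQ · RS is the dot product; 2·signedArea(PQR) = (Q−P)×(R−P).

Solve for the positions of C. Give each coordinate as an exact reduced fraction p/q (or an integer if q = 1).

1. C_x = -143/29  [D, B, C are collinear ∩ AC ⟂ DB]
2. C_y = 24/29  [D, B, C are collinear ∩ AC ⟂ DB]
   → C = (-143/29, 24/29)

C = (-143/29, 24/29)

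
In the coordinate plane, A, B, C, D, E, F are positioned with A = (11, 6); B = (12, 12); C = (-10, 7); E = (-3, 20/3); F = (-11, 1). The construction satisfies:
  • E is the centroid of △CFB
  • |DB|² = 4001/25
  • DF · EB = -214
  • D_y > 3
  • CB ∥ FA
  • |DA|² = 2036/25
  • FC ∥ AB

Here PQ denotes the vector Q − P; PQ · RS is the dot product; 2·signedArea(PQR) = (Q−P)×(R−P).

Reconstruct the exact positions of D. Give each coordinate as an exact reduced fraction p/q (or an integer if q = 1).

D = (11/5, 4)

1. D_x = 11/5  [line -15·x + -16/3·y + 163/3 = 0 ∩ |DA|² = 2036/25]
2. D_y = 4  [line -15·x + -16/3·y + 163/3 = 0 ∩ |DA|² = 2036/25]
   → D = (11/5, 4)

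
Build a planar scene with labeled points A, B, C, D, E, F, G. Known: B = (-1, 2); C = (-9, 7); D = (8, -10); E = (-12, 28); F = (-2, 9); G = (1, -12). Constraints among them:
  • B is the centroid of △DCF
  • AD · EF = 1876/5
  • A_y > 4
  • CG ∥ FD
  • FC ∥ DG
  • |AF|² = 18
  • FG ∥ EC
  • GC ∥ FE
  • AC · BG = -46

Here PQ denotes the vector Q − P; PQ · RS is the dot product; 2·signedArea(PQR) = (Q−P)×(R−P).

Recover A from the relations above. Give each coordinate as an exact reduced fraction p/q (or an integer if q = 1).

A = (-7/5, 24/5)

1. A_x = -7/5  [AD · EF = 1876/5 ∩ AC · BG = -46]
2. A_y = 24/5  [AD · EF = 1876/5 ∩ AC · BG = -46]
   → A = (-7/5, 24/5)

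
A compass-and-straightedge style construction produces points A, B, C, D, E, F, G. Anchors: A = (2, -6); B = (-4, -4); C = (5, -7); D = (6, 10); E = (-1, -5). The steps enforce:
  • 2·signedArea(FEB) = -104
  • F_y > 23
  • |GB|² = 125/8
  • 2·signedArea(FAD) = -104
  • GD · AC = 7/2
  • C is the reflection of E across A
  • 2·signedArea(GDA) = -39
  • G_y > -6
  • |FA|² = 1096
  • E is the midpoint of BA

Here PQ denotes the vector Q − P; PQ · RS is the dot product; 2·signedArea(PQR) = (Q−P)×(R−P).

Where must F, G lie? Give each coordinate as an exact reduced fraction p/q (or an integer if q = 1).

F = (16, 24)
G = (-1/4, -21/4)

1. F_x = 16  [2·signedArea(FEB) = -104 ∩ 2·signedArea(FAD) = -104]
2. F_y = 24  [2·signedArea(FEB) = -104 ∩ 2·signedArea(FAD) = -104]
   → F = (16, 24)
3. G_x = -1/4  [GD · AC = 7/2 ∩ 2·signedArea(GDA) = -39]
4. G_y = -21/4  [GD · AC = 7/2 ∩ 2·signedArea(GDA) = -39]
   → G = (-1/4, -21/4)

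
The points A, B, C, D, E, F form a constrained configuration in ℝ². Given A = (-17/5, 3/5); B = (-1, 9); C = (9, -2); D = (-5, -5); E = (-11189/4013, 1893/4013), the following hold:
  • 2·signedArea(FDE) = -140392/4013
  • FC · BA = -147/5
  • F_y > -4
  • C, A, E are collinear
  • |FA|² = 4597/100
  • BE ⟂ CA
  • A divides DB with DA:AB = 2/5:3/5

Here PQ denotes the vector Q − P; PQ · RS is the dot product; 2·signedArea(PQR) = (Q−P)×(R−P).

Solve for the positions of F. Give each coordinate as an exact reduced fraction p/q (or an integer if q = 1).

F = (2, -7/2)

1. F_x = 2  [2·signedArea(FDE) = -140392/4013 ∩ FC · BA = -147/5]
2. F_y = -7/2  [2·signedArea(FDE) = -140392/4013 ∩ FC · BA = -147/5]
   → F = (2, -7/2)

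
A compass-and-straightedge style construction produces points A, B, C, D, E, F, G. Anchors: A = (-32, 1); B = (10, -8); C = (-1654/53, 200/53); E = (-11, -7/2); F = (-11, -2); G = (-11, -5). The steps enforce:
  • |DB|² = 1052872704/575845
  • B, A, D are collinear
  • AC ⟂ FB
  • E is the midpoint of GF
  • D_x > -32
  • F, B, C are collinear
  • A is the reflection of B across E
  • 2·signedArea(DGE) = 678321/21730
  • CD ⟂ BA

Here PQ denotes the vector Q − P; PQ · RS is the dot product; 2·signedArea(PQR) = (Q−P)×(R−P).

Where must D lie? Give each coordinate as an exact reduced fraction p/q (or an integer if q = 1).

1. D_x = -345622/10865  [B, A, D are collinear ∩ CD ⟂ BA]
2. D_y = 10424/10865  [B, A, D are collinear ∩ CD ⟂ BA]
   → D = (-345622/10865, 10424/10865)

D = (-345622/10865, 10424/10865)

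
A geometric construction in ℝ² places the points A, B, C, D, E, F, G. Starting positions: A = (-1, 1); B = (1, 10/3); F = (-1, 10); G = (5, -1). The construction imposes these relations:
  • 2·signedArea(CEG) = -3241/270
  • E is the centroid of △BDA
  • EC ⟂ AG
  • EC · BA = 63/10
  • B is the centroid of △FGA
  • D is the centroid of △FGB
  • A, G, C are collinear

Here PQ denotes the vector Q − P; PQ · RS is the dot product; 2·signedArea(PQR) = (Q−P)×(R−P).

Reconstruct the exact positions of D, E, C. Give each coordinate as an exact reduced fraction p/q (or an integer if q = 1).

C = (-13/90, 193/270)
D = (5/3, 37/9)
E = (5/9, 76/27)

1. D_x = 5/3  [D is the centroid of △FGB]
2. D_y = 37/9  [D is the centroid of △FGB]
   → D = (5/3, 37/9)
3. E_x = 5/9  [E is the centroid of △BDA]
4. E_y = 76/27  [E is the centroid of △BDA]
   → E = (5/9, 76/27)
5. C_x = -13/90  [A, G, C are collinear ∩ EC ⟂ AG]
6. C_y = 193/270  [A, G, C are collinear ∩ EC ⟂ AG]
   → C = (-13/90, 193/270)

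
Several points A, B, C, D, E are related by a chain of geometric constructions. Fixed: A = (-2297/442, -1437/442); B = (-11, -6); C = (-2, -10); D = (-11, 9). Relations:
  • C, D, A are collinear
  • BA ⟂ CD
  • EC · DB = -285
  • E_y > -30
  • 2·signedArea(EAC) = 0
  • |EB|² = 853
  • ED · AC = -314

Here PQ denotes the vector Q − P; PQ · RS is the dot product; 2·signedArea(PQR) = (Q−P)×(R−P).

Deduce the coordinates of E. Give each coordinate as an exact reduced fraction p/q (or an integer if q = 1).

E = (7, -29)

1. E_x = 7  [2·signedArea(EAC) = 0 ∩ ED · AC = -314]
2. E_y = -29  [2·signedArea(EAC) = 0 ∩ ED · AC = -314]
   → E = (7, -29)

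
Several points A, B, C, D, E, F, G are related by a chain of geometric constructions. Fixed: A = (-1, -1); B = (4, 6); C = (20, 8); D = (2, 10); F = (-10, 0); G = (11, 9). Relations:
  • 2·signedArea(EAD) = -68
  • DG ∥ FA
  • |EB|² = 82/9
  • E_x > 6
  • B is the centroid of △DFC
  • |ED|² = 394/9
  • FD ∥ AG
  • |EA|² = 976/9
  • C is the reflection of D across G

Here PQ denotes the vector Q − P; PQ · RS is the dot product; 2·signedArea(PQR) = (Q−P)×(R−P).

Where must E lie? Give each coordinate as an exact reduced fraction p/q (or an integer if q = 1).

E = (7, 17/3)

1. E_x = 7  [line -11·x + 3·y + 60 = 0 ∩ |EA|² = 976/9]
2. E_y = 17/3  [line -11·x + 3·y + 60 = 0 ∩ |EA|² = 976/9]
   → E = (7, 17/3)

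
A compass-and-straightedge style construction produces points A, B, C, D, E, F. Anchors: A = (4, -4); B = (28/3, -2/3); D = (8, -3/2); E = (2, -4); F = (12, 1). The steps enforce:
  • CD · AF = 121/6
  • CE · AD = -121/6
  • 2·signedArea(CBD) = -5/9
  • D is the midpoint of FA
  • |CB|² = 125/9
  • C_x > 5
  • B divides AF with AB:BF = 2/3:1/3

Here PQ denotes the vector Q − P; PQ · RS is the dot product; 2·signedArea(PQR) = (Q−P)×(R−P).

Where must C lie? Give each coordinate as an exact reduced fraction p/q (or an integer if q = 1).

1. C_x = 6  [CD · AF = 121/6 ∩ 2·signedArea(CBD) = -5/9]
2. C_y = -7/3  [CD · AF = 121/6 ∩ 2·signedArea(CBD) = -5/9]
   → C = (6, -7/3)

C = (6, -7/3)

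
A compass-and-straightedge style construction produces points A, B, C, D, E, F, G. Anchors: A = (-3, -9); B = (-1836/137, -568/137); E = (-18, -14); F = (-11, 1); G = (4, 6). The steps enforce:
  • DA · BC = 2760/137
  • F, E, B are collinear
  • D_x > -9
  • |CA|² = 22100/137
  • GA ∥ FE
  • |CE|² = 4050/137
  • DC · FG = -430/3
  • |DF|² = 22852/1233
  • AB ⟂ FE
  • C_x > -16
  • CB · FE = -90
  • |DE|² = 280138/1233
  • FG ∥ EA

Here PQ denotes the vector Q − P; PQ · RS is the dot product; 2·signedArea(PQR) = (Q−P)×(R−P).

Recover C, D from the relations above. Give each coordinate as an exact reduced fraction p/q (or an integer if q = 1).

1. C_x = -2151/137  [line 7·x + 15·y + 246 = 0 ∩ |CE|² = 4050/137]
2. C_y = -1243/137  [line 7·x + 15·y + 246 = 0 ∩ |CE|² = 4050/137]
   → C = (-2151/137, -1243/137)
3. D_x = -3439/411  [DC · FG = -430/3 ∩ DA · BC = 2760/137]
4. D_y = -989/411  [DC · FG = -430/3 ∩ DA · BC = 2760/137]
   → D = (-3439/411, -989/411)

C = (-2151/137, -1243/137)
D = (-3439/411, -989/411)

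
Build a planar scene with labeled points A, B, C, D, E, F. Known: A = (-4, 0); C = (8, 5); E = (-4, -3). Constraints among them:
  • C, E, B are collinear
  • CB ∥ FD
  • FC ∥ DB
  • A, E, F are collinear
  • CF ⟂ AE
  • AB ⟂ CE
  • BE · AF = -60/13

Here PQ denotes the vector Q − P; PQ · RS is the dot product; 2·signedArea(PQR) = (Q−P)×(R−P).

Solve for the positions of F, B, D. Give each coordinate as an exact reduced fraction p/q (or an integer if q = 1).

B = (-34/13, -27/13)
D = (-190/13, -27/13)
F = (-4, 5)

1. F_x = -4  [A, E, F are collinear ∩ CF ⟂ AE]
2. F_y = 5  [A, E, F are collinear ∩ CF ⟂ AE]
   → F = (-4, 5)
3. B_x = -34/13  [C, E, B are collinear ∩ AB ⟂ CE]
4. B_y = -27/13  [C, E, B are collinear ∩ AB ⟂ CE]
   → B = (-34/13, -27/13)
5. D_x = -190/13  [FC ∥ DB ∩ CB ∥ FD]
6. D_y = -27/13  [FC ∥ DB ∩ CB ∥ FD]
   → D = (-190/13, -27/13)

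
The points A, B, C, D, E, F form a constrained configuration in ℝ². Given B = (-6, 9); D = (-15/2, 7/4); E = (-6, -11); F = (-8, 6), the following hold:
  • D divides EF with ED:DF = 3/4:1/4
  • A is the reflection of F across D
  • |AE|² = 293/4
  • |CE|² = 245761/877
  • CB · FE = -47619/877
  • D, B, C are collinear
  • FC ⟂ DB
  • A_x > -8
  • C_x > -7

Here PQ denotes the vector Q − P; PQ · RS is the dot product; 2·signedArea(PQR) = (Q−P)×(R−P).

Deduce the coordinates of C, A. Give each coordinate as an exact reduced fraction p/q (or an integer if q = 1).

A = (-7, -5/2)
C = (-5856/877, 5022/877)

1. C_x = -5856/877  [D, B, C are collinear ∩ FC ⟂ DB]
2. C_y = 5022/877  [D, B, C are collinear ∩ FC ⟂ DB]
   → C = (-5856/877, 5022/877)
3. A_x = -7  [A is the reflection of F across D]
4. A_y = -5/2  [A is the reflection of F across D]
   → A = (-7, -5/2)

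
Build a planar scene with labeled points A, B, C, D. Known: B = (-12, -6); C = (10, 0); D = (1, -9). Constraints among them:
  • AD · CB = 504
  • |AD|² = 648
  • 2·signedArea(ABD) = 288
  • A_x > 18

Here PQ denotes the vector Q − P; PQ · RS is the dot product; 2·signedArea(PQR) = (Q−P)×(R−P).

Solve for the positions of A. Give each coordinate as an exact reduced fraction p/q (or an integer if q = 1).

1. A_x = 19  [2·signedArea(ABD) = 288 ∩ AD · CB = 504]
2. A_y = 9  [2·signedArea(ABD) = 288 ∩ AD · CB = 504]
   → A = (19, 9)

A = (19, 9)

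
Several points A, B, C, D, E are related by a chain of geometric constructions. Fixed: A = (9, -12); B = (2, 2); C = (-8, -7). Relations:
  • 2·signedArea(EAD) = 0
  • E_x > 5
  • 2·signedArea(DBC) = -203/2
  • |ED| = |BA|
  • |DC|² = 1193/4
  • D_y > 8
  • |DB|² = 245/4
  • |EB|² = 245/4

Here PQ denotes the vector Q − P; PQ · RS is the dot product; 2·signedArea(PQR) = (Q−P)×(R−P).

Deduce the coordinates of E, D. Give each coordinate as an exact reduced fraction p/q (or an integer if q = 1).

1. D_x = -3/2  [line 9·x + -10·y + 207/2 = 0 ∩ |DB|² = 245/4]
2. D_y = 9  [line 9·x + -10·y + 207/2 = 0 ∩ |DB|² = 245/4]
   → D = (-3/2, 9)
3. E_x = 11/2  [line -21·x + -21/2·y + 63 = 0 ∩ |EB|² = 245/4]
4. E_y = -5  [line -21·x + -21/2·y + 63 = 0 ∩ |EB|² = 245/4]
   → E = (11/2, -5)

D = (-3/2, 9)
E = (11/2, -5)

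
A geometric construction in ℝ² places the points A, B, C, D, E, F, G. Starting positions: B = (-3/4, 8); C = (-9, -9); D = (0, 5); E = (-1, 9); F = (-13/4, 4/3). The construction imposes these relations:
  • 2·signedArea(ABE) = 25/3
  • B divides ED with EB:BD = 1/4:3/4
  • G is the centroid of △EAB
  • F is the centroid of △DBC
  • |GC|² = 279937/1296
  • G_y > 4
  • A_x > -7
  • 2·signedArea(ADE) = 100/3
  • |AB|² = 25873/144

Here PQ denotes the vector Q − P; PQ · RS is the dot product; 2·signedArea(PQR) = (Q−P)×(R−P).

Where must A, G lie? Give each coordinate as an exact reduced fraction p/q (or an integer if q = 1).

1. A_x = -6  [line -4·x + -1·y + -85/3 = 0 ∩ |AB|² = 25873/144]
2. A_y = -13/3  [line -4·x + -1·y + -85/3 = 0 ∩ |AB|² = 25873/144]
   → A = (-6, -13/3)
3. G_x = -31/12  [G is the centroid of △EAB]
4. G_y = 38/9  [G is the centroid of △EAB]
   → G = (-31/12, 38/9)

A = (-6, -13/3)
G = (-31/12, 38/9)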